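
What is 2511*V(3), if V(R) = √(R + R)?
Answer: 2511*√6 ≈ 6150.7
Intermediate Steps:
V(R) = √2*√R (V(R) = √(2*R) = √2*√R)
2511*V(3) = 2511*(√2*√3) = 2511*√6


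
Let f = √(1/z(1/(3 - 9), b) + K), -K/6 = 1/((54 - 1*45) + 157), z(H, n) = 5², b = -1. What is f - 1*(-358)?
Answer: 358 + 2*√166/415 ≈ 358.06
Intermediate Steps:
z(H, n) = 25
K = -3/83 (K = -6/((54 - 1*45) + 157) = -6/((54 - 45) + 157) = -6/(9 + 157) = -6/166 = -6*1/166 = -3/83 ≈ -0.036145)
f = 2*√166/415 (f = √(1/25 - 3/83) = √(8/2075) = 2*√166/415 ≈ 0.062092)
f - 1*(-358) = 2*√166/415 - 1*(-358) = 2*√166/415 + 358 = 358 + 2*√166/415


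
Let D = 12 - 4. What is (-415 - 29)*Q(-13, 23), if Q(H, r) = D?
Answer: -3552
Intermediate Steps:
D = 8
Q(H, r) = 8
(-415 - 29)*Q(-13, 23) = (-415 - 29)*8 = -444*8 = -3552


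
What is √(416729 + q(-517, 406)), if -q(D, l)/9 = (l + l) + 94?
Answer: 5*√16343 ≈ 639.20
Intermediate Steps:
q(D, l) = -846 - 18*l (q(D, l) = -9*((l + l) + 94) = -9*(2*l + 94) = -9*(94 + 2*l) = -846 - 18*l)
√(416729 + q(-517, 406)) = √(416729 + (-846 - 18*406)) = √(416729 + (-846 - 7308)) = √(416729 - 8154) = √408575 = 5*√16343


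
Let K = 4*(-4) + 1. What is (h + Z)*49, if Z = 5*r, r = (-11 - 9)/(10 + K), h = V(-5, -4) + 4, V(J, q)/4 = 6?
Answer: 2352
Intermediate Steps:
V(J, q) = 24 (V(J, q) = 4*6 = 24)
h = 28 (h = 24 + 4 = 28)
K = -15 (K = -16 + 1 = -15)
r = 4 (r = (-11 - 9)/(10 - 15) = -20/(-5) = -20*(-⅕) = 4)
Z = 20 (Z = 5*4 = 20)
(h + Z)*49 = (28 + 20)*49 = 48*49 = 2352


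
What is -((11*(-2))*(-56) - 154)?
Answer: -1078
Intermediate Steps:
-((11*(-2))*(-56) - 154) = -(-22*(-56) - 154) = -(1232 - 154) = -1*1078 = -1078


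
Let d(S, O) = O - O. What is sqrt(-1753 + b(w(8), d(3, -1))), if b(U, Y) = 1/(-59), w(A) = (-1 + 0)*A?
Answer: 78*I*sqrt(1003)/59 ≈ 41.869*I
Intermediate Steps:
d(S, O) = 0
w(A) = -A
b(U, Y) = -1/59
sqrt(-1753 + b(w(8), d(3, -1))) = sqrt(-1753 - 1/59) = sqrt(-103428/59) = 78*I*sqrt(1003)/59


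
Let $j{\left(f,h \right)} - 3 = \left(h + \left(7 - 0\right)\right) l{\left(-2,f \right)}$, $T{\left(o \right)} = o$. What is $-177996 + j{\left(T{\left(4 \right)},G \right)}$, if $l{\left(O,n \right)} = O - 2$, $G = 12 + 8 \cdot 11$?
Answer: $-178421$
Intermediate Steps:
$G = 100$ ($G = 12 + 88 = 100$)
$l{\left(O,n \right)} = -2 + O$ ($l{\left(O,n \right)} = O - 2 = -2 + O$)
$j{\left(f,h \right)} = -25 - 4 h$ ($j{\left(f,h \right)} = 3 + \left(h + \left(7 - 0\right)\right) \left(-2 - 2\right) = 3 + \left(h + \left(7 + 0\right)\right) \left(-4\right) = 3 + \left(h + 7\right) \left(-4\right) = 3 + \left(7 + h\right) \left(-4\right) = 3 - \left(28 + 4 h\right) = -25 - 4 h$)
$-177996 + j{\left(T{\left(4 \right)},G \right)} = -177996 - 425 = -178421$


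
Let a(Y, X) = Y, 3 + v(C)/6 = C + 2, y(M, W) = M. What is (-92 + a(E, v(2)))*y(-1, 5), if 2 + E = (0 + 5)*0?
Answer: 94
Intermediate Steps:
E = -2 (E = -2 + (0 + 5)*0 = -2 + 5*0 = -2 + 0 = -2)
v(C) = -6 + 6*C (v(C) = -18 + 6*(C + 2) = -18 + 6*(2 + C) = -18 + (12 + 6*C) = -6 + 6*C)
(-92 + a(E, v(2)))*y(-1, 5) = (-92 - 2)*(-1) = -94*(-1) = 94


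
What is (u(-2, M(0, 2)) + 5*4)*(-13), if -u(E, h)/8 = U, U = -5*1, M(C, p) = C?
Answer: -780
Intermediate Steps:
U = -5
u(E, h) = 40 (u(E, h) = -8*(-5) = 40)
(u(-2, M(0, 2)) + 5*4)*(-13) = (40 + 5*4)*(-13) = (40 + 20)*(-13) = 60*(-13) = -780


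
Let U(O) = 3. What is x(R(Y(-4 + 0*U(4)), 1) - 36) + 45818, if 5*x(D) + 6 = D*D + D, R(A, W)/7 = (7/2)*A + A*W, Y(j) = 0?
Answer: 230344/5 ≈ 46069.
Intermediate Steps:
R(A, W) = 49*A/2 + 7*A*W (R(A, W) = 7*((7/2)*A + A*W) = 7*((7*(1/2))*A + A*W) = 7*(7*A/2 + A*W) = 49*A/2 + 7*A*W)
x(D) = -6/5 + D/5 + D**2/5 (x(D) = -6/5 + (D*D + D)/5 = -6/5 + (D**2 + D)/5 = -6/5 + (D + D**2)/5 = -6/5 + (D/5 + D**2/5) = -6/5 + D/5 + D**2/5)
x(R(Y(-4 + 0*U(4)), 1) - 36) + 45818 = (-6/5 + ((7/2)*0*(7 + 2*1) - 36)/5 + ((7/2)*0*(7 + 2*1) - 36)**2/5) + 45818 = (-6/5 + ((7/2)*0*(7 + 2) - 36)/5 + ((7/2)*0*(7 + 2) - 36)**2/5) + 45818 = (-6/5 + ((7/2)*0*9 - 36)/5 + ((7/2)*0*9 - 36)**2/5) + 45818 = (-6/5 + (0 - 36)/5 + (0 - 36)**2/5) + 45818 = (-6/5 + (1/5)*(-36) + (1/5)*(-36)**2) + 45818 = (-6/5 - 36/5 + (1/5)*1296) + 45818 = (-6/5 - 36/5 + 1296/5) + 45818 = 1254/5 + 45818 = 230344/5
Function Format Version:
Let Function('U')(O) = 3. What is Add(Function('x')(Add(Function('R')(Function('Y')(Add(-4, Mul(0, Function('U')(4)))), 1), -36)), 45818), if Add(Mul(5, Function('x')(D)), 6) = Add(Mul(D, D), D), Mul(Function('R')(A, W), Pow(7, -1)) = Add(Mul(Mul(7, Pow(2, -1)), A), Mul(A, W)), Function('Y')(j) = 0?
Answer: Rational(230344, 5) ≈ 46069.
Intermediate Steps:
Function('R')(A, W) = Add(Mul(Rational(49, 2), A), Mul(7, A, W)) (Function('R')(A, W) = Mul(7, Add(Mul(Mul(7, Pow(2, -1)), A), Mul(A, W))) = Mul(7, Add(Mul(Mul(7, Rational(1, 2)), A), Mul(A, W))) = Mul(7, Add(Mul(Rational(7, 2), A), Mul(A, W))) = Add(Mul(Rational(49, 2), A), Mul(7, A, W)))
Function('x')(D) = Add(Rational(-6, 5), Mul(Rational(1, 5), D), Mul(Rational(1, 5), Pow(D, 2))) (Function('x')(D) = Add(Rational(-6, 5), Mul(Rational(1, 5), Add(Mul(D, D), D))) = Add(Rational(-6, 5), Mul(Rational(1, 5), Add(Pow(D, 2), D))) = Add(Rational(-6, 5), Mul(Rational(1, 5), Add(D, Pow(D, 2)))) = Add(Rational(-6, 5), Add(Mul(Rational(1, 5), D), Mul(Rational(1, 5), Pow(D, 2)))) = Add(Rational(-6, 5), Mul(Rational(1, 5), D), Mul(Rational(1, 5), Pow(D, 2))))
Add(Function('x')(Add(Function('R')(Function('Y')(Add(-4, Mul(0, Function('U')(4)))), 1), -36)), 45818) = Add(Add(Rational(-6, 5), Mul(Rational(1, 5), Add(Mul(Rational(7, 2), 0, Add(7, Mul(2, 1))), -36)), Mul(Rational(1, 5), Pow(Add(Mul(Rational(7, 2), 0, Add(7, Mul(2, 1))), -36), 2))), 45818) = Add(Add(Rational(-6, 5), Mul(Rational(1, 5), Add(Mul(Rational(7, 2), 0, Add(7, 2)), -36)), Mul(Rational(1, 5), Pow(Add(Mul(Rational(7, 2), 0, Add(7, 2)), -36), 2))), 45818) = Add(Add(Rational(-6, 5), Mul(Rational(1, 5), Add(Mul(Rational(7, 2), 0, 9), -36)), Mul(Rational(1, 5), Pow(Add(Mul(Rational(7, 2), 0, 9), -36), 2))), 45818) = Add(Add(Rational(-6, 5), Mul(Rational(1, 5), Add(0, -36)), Mul(Rational(1, 5), Pow(Add(0, -36), 2))), 45818) = Add(Add(Rational(-6, 5), Mul(Rational(1, 5), -36), Mul(Rational(1, 5), Pow(-36, 2))), 45818) = Add(Add(Rational(-6, 5), Rational(-36, 5), Mul(Rational(1, 5), 1296)), 45818) = Add(Add(Rational(-6, 5), Rational(-36, 5), Rational(1296, 5)), 45818) = Add(Rational(1254, 5), 45818) = Rational(230344, 5)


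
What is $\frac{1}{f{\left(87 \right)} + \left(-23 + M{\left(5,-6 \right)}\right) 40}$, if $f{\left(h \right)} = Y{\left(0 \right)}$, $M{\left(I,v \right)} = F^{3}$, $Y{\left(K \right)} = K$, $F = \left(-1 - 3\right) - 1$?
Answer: $- \frac{1}{5920} \approx -0.00016892$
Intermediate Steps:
$F = -5$ ($F = -4 - 1 = -5$)
$M{\left(I,v \right)} = -125$ ($M{\left(I,v \right)} = \left(-5\right)^{3} = -125$)
$f{\left(h \right)} = 0$
$\frac{1}{f{\left(87 \right)} + \left(-23 + M{\left(5,-6 \right)}\right) 40} = \frac{1}{0 + \left(-23 - 125\right) 40} = \frac{1}{0 - 5920} = \frac{1}{-5920} = - \frac{1}{5920}$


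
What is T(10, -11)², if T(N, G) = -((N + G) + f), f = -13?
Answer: 196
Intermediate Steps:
T(N, G) = 13 - G - N (T(N, G) = -((N + G) - 13) = -((G + N) - 13) = -(-13 + G + N) = 13 - G - N)
T(10, -11)² = (13 - 1*(-11) - 1*10)² = (13 + 11 - 10)² = 14² = 196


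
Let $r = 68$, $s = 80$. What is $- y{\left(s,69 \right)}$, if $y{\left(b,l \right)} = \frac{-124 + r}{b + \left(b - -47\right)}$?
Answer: $\frac{56}{207} \approx 0.27053$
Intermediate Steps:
$y{\left(b,l \right)} = - \frac{56}{47 + 2 b}$ ($y{\left(b,l \right)} = \frac{-124 + 68}{b + \left(b - -47\right)} = - \frac{56}{b + \left(b + 47\right)} = - \frac{56}{b + \left(47 + b\right)} = - \frac{56}{47 + 2 b}$)
$- y{\left(s,69 \right)} = - \frac{-56}{47 + 2 \cdot 80} = - \frac{-56}{47 + 160} = - \frac{-56}{207} = \left(-1\right) \left(- \frac{56}{207}\right) = \frac{56}{207}$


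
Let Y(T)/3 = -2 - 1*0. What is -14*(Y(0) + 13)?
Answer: -98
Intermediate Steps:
Y(T) = -6 (Y(T) = 3*(-2 - 1*0) = 3*(-2 + 0) = 3*(-2) = -6)
-14*(Y(0) + 13) = -14*(-6 + 13) = -14*7 = -98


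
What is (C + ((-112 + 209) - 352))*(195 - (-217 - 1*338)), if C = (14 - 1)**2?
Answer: -64500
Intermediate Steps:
C = 169 (C = 13**2 = 169)
(C + ((-112 + 209) - 352))*(195 - (-217 - 1*338)) = (169 + ((-112 + 209) - 352))*(195 - (-217 - 1*338)) = (169 + (97 - 352))*(195 - (-217 - 338)) = (169 - 255)*(195 - 1*(-555)) = -86*(195 + 555) = -86*750 = -64500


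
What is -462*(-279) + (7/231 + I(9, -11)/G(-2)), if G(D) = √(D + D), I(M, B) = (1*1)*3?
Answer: 4253635/33 - 3*I/2 ≈ 1.289e+5 - 1.5*I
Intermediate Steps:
I(M, B) = 3 (I(M, B) = 1*3 = 3)
G(D) = √2*√D (G(D) = √(2*D) = √2*√D)
-462*(-279) + (7/231 + I(9, -11)/G(-2)) = -462*(-279) + (7/231 + 3/((√2*√(-2)))) = 128898 + (7*(1/231) + 3/((√2*(I*√2)))) = 128898 + (1/33 + 3/((2*I))) = 128898 + (1/33 + 3*(-I/2)) = 128898 + (1/33 - 3*I/2) = 4253635/33 - 3*I/2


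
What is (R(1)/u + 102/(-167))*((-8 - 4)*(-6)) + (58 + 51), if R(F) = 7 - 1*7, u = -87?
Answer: 10859/167 ≈ 65.024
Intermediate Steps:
R(F) = 0 (R(F) = 7 - 7 = 0)
(R(1)/u + 102/(-167))*((-8 - 4)*(-6)) + (58 + 51) = (0/(-87) + 102/(-167))*((-8 - 4)*(-6)) + (58 + 51) = (0*(-1/87) + 102*(-1/167))*(-12*(-6)) + 109 = (0 - 102/167)*72 + 109 = -102/167*72 + 109 = -7344/167 + 109 = 10859/167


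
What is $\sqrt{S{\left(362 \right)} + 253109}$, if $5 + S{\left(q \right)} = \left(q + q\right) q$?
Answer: $2 \sqrt{128798} \approx 717.77$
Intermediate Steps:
$S{\left(q \right)} = -5 + 2 q^{2}$ ($S{\left(q \right)} = -5 + \left(q + q\right) q = -5 + 2 q q = -5 + 2 q^{2}$)
$\sqrt{S{\left(362 \right)} + 253109} = \sqrt{\left(-5 + 2 \cdot 362^{2}\right) + 253109} = \sqrt{\left(-5 + 2 \cdot 131044\right) + 253109} = \sqrt{\left(-5 + 262088\right) + 253109} = \sqrt{262083 + 253109} = \sqrt{515192} = 2 \sqrt{128798}$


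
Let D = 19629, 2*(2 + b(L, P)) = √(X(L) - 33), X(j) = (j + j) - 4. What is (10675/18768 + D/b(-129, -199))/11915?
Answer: (-736751444*I + 10675*√295)/(223620720*(√295 + 4*I)) ≈ -0.04233 - 0.18196*I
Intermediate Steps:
X(j) = -4 + 2*j (X(j) = 2*j - 4 = -4 + 2*j)
b(L, P) = -2 + √(-37 + 2*L)/2 (b(L, P) = -2 + √((-4 + 2*L) - 33)/2 = -2 + √(-37 + 2*L)/2)
(10675/18768 + D/b(-129, -199))/11915 = (10675/18768 + 19629/(-2 + √(-37 + 2*(-129))/2))/11915 = (10675*(1/18768) + 19629/(-2 + √(-37 - 258)/2))*(1/11915) = (10675/18768 + 19629/(-2 + √(-295)/2))*(1/11915) = (10675/18768 + 19629/(-2 + (I*√295)/2))*(1/11915) = (10675/18768 + 19629/(-2 + I*√295/2))*(1/11915) = 2135/44724144 + 19629/(11915*(-2 + I*√295/2))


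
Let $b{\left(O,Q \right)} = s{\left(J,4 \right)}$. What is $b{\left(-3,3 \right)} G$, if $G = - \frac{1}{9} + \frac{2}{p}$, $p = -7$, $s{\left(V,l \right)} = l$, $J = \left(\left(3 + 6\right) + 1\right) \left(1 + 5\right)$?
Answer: $- \frac{100}{63} \approx -1.5873$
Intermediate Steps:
$J = 60$ ($J = \left(9 + 1\right) 6 = 10 \cdot 6 = 60$)
$b{\left(O,Q \right)} = 4$
$G = - \frac{25}{63}$ ($G = - \frac{1}{9} + \frac{2}{-7} = \left(-1\right) \frac{1}{9} + 2 \left(- \frac{1}{7}\right) = - \frac{1}{9} - \frac{2}{7} = - \frac{25}{63} \approx -0.39683$)
$b{\left(-3,3 \right)} G = 4 \left(- \frac{25}{63}\right) = - \frac{100}{63}$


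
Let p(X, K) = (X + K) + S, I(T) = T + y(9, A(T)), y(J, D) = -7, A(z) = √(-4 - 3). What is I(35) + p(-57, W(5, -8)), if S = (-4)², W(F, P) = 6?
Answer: -7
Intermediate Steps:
A(z) = I*√7 (A(z) = √(-7) = I*√7)
S = 16
I(T) = -7 + T (I(T) = T - 7 = -7 + T)
p(X, K) = 16 + K + X (p(X, K) = (X + K) + 16 = (K + X) + 16 = 16 + K + X)
I(35) + p(-57, W(5, -8)) = (-7 + 35) + (16 + 6 - 57) = 28 - 35 = -7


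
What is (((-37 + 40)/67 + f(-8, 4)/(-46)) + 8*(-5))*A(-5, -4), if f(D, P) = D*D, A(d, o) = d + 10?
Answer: -318575/1541 ≈ -206.73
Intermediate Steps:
A(d, o) = 10 + d
f(D, P) = D²
(((-37 + 40)/67 + f(-8, 4)/(-46)) + 8*(-5))*A(-5, -4) = (((-37 + 40)/67 + (-8)²/(-46)) + 8*(-5))*(10 - 5) = ((3*(1/67) + 64*(-1/46)) - 40)*5 = ((3/67 - 32/23) - 40)*5 = (-2075/1541 - 40)*5 = -63715/1541*5 = -318575/1541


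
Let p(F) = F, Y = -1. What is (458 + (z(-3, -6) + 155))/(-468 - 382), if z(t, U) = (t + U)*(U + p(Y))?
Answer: -338/425 ≈ -0.79529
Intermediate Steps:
z(t, U) = (-1 + U)*(U + t) (z(t, U) = (t + U)*(U - 1) = (U + t)*(-1 + U) = (-1 + U)*(U + t))
(458 + (z(-3, -6) + 155))/(-468 - 382) = (458 + (((-6)² - 1*(-6) - 1*(-3) - 6*(-3)) + 155))/(-468 - 382) = (458 + ((36 + 6 + 3 + 18) + 155))/(-850) = (458 + (63 + 155))*(-1/850) = (458 + 218)*(-1/850) = 676*(-1/850) = -338/425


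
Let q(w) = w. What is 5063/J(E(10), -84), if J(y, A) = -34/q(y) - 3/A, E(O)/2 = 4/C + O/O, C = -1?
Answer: 425292/479 ≈ 887.88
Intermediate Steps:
E(O) = -6 (E(O) = 2*(4/(-1) + O/O) = 2*(4*(-1) + 1) = 2*(-4 + 1) = 2*(-3) = -6)
J(y, A) = -34/y - 3/A
5063/J(E(10), -84) = 5063/(-34/(-6) - 3/(-84)) = 5063/(-34*(-1/6) - 3*(-1/84)) = 5063/(17/3 + 1/28) = 5063/(479/84) = 5063*(84/479) = 425292/479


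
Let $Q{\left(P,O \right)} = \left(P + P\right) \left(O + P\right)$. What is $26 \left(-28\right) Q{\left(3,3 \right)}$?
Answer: $-26208$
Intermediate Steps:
$Q{\left(P,O \right)} = 2 P \left(O + P\right)$
$26 \left(-28\right) Q{\left(3,3 \right)} = 26 \left(-28\right) 2 \cdot 3 \left(3 + 3\right) = - 728 \cdot 2 \cdot 3 \cdot 6 = \left(-728\right) 36 = -26208$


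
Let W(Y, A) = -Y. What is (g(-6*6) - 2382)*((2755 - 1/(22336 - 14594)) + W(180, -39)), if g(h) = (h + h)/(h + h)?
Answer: -47466780269/7742 ≈ -6.1311e+6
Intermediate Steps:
g(h) = 1 (g(h) = (2*h)/((2*h)) = (2*h)*(1/(2*h)) = 1)
(g(-6*6) - 2382)*((2755 - 1/(22336 - 14594)) + W(180, -39)) = (1 - 2382)*((2755 - 1/(22336 - 14594)) - 1*180) = -2381*((2755 - 1/7742) - 180) = -2381*(21329209/7742 - 180) = -2381*19935649/7742 = -47466780269/7742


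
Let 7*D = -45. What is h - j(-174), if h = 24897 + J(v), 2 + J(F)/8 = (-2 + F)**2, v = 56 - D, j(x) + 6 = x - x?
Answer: 2650895/49 ≈ 54100.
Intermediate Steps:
D = -45/7 (D = (1/7)*(-45) = -45/7 ≈ -6.4286)
j(x) = -6 (j(x) = -6 + (x - x) = -6 + 0 = -6)
v = 437/7 (v = 56 - 1*(-45/7) = 56 + 45/7 = 437/7 ≈ 62.429)
J(F) = -16 + 8*(-2 + F)**2
h = 2650601/49 (h = 24897 + (-16 + 8*(-2 + 437/7)**2) = 24897 + (-16 + 8*(423/7)**2) = 24897 + (-16 + 8*(178929/49)) = 24897 + (-16 + 1431432/49) = 24897 + 1430648/49 = 2650601/49 ≈ 54094.)
h - j(-174) = 2650601/49 - 1*(-6) = 2650601/49 + 6 = 2650895/49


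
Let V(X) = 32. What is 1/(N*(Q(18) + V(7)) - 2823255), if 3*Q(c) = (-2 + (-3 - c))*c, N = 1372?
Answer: -1/2968687 ≈ -3.3685e-7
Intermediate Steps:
Q(c) = c*(-5 - c)/3 (Q(c) = ((-2 + (-3 - c))*c)/3 = ((-5 - c)*c)/3 = (c*(-5 - c))/3 = c*(-5 - c)/3)
1/(N*(Q(18) + V(7)) - 2823255) = 1/(1372*(-1/3*18*(5 + 18) + 32) - 2823255) = 1/(1372*(-1/3*18*23 + 32) - 2823255) = 1/(1372*(-138 + 32) - 2823255) = 1/(1372*(-106) - 2823255) = 1/(-145432 - 2823255) = 1/(-2968687) = -1/2968687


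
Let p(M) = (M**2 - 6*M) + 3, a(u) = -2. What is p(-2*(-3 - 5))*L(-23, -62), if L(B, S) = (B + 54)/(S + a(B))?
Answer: -5053/64 ≈ -78.953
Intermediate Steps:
p(M) = 3 + M**2 - 6*M
L(B, S) = (54 + B)/(-2 + S) (L(B, S) = (B + 54)/(S - 2) = (54 + B)/(-2 + S))
p(-2*(-3 - 5))*L(-23, -62) = (3 + (-2*(-3 - 5))**2 - (-12)*(-3 - 5))*((54 - 23)/(-2 - 62)) = (3 + (-2*(-8))**2 - (-12)*(-8))*(31/(-64)) = (3 + 16**2 - 6*16)*(-1/64*31) = (3 + 256 - 96)*(-31/64) = 163*(-31/64) = -5053/64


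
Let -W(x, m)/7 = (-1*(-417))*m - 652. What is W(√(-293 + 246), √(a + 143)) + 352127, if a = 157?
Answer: 356691 - 29190*√3 ≈ 3.0613e+5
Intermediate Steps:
W(x, m) = 4564 - 2919*m (W(x, m) = -7*((-1*(-417))*m - 652) = -7*(417*m - 652) = -7*(-652 + 417*m) = 4564 - 2919*m)
W(√(-293 + 246), √(a + 143)) + 352127 = (4564 - 2919*√(157 + 143)) + 352127 = (4564 - 29190*√3) + 352127 = 356691 - 29190*√3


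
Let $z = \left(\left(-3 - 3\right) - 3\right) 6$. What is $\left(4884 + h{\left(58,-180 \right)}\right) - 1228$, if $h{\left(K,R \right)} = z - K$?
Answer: $3544$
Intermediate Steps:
$z = -54$ ($z = \left(-6 - 3\right) 6 = \left(-9\right) 6 = -54$)
$h{\left(K,R \right)} = -54 - K$
$\left(4884 + h{\left(58,-180 \right)}\right) - 1228 = \left(4884 - 112\right) - 1228 = 4772 - 1228 = 3544$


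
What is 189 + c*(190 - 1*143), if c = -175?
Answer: -8036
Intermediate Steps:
189 + c*(190 - 1*143) = 189 - 175*(190 - 1*143) = 189 - 175*(190 - 143) = 189 - 175*47 = 189 - 8225 = -8036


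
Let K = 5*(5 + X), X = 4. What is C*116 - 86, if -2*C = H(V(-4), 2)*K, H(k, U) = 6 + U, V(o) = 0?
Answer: -20966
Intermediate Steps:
K = 45 (K = 5*(5 + 4) = 5*9 = 45)
C = -180 (C = -(6 + 2)*45/2 = -4*45 = -½*360 = -180)
C*116 - 86 = -180*116 - 86 = -20880 - 86 = -20966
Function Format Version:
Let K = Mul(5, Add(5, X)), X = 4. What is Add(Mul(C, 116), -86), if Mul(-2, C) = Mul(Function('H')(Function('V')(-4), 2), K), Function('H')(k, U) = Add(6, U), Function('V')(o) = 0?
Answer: -20966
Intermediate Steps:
K = 45 (K = Mul(5, Add(5, 4)) = Mul(5, 9) = 45)
C = -180 (C = Mul(Rational(-1, 2), Mul(Add(6, 2), 45)) = Mul(Rational(-1, 2), Mul(8, 45)) = Mul(Rational(-1, 2), 360) = -180)
Add(Mul(C, 116), -86) = Add(Mul(-180, 116), -86) = Add(-20880, -86) = -20966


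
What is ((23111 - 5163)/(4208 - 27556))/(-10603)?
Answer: 4487/61889711 ≈ 7.2500e-5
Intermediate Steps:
((23111 - 5163)/(4208 - 27556))/(-10603) = (17948/(-23348))*(-1/10603) = (17948*(-1/23348))*(-1/10603) = -4487/5837*(-1/10603) = 4487/61889711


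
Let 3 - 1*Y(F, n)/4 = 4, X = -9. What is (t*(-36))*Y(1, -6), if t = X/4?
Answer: -324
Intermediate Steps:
Y(F, n) = -4 (Y(F, n) = 12 - 4*4 = 12 - 16 = -4)
t = -9/4 ≈ -2.2500
(t*(-36))*Y(1, -6) = -9/4*(-36)*(-4) = 81*(-4) = -324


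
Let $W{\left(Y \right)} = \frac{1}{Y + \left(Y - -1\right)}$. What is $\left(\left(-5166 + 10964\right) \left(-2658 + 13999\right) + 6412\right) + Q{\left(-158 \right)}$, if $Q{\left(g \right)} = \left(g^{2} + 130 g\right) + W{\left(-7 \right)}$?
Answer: $\frac{854957401}{13} \approx 6.5766 \cdot 10^{7}$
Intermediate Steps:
$W{\left(Y \right)} = \frac{1}{1 + 2 Y}$ ($W{\left(Y \right)} = \frac{1}{Y + \left(Y + 1\right)} = \frac{1}{Y + \left(1 + Y\right)} = \frac{1}{1 + 2 Y}$)
$Q{\left(g \right)} = - \frac{1}{13} + g^{2} + 130 g$ ($Q{\left(g \right)} = \left(g^{2} + 130 g\right) + \frac{1}{1 + 2 \left(-7\right)} = \left(g^{2} + 130 g\right) + \frac{1}{1 - 14} = \left(g^{2} + 130 g\right) + \frac{1}{-13} = \left(g^{2} + 130 g\right) - \frac{1}{13} = - \frac{1}{13} + g^{2} + 130 g$)
$\left(\left(-5166 + 10964\right) \left(-2658 + 13999\right) + 6412\right) + Q{\left(-158 \right)} = \left(\left(-5166 + 10964\right) \left(-2658 + 13999\right) + 6412\right) + \left(- \frac{1}{13} + \left(-158\right)^{2} + 130 \left(-158\right)\right) = \left(5798 \cdot 11341 + 6412\right) - - \frac{57511}{13} = \left(65755118 + 6412\right) + \frac{57511}{13} = 65761530 + \frac{57511}{13} = \frac{854957401}{13}$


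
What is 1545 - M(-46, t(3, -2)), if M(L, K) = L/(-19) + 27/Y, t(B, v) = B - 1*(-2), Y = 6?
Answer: 58447/38 ≈ 1538.1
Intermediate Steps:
t(B, v) = 2 + B (t(B, v) = B + 2 = 2 + B)
M(L, K) = 9/2 - L/19 (M(L, K) = L/(-19) + 27/6 = L*(-1/19) + 27*(⅙) = -L/19 + 9/2 = 9/2 - L/19)
1545 - M(-46, t(3, -2)) = 1545 - (9/2 - 1/19*(-46)) = 1545 - (9/2 + 46/19) = 1545 - 1*263/38 = 1545 - 263/38 = 58447/38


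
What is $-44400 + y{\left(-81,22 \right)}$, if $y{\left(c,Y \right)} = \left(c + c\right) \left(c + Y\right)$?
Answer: $-34842$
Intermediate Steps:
$y{\left(c,Y \right)} = 2 c \left(Y + c\right)$
$-44400 + y{\left(-81,22 \right)} = -44400 + 2 \left(-81\right) \left(22 - 81\right) = -44400 + 2 \left(-81\right) \left(-59\right) = -44400 + 9558 = -34842$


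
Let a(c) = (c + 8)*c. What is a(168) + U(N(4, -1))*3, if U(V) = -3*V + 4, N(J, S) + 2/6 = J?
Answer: 29547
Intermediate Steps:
N(J, S) = -⅓ + J
a(c) = c*(8 + c) (a(c) = (8 + c)*c = c*(8 + c))
U(V) = 4 - 3*V
a(168) + U(N(4, -1))*3 = 168*(8 + 168) + (4 - 3*(-⅓ + 4))*3 = 168*176 + (4 - 3*11/3)*3 = 29568 + (4 - 11)*3 = 29568 - 7*3 = 29568 - 21 = 29547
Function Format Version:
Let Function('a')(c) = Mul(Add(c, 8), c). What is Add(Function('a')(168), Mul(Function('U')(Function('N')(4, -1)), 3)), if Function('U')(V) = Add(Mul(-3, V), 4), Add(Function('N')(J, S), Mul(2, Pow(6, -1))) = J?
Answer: 29547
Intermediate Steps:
Function('N')(J, S) = Add(Rational(-1, 3), J)
Function('a')(c) = Mul(c, Add(8, c)) (Function('a')(c) = Mul(Add(8, c), c) = Mul(c, Add(8, c)))
Function('U')(V) = Add(4, Mul(-3, V))
Add(Function('a')(168), Mul(Function('U')(Function('N')(4, -1)), 3)) = Add(Mul(168, Add(8, 168)), Mul(Add(4, Mul(-3, Add(Rational(-1, 3), 4))), 3)) = Add(Mul(168, 176), Mul(Add(4, Mul(-3, Rational(11, 3))), 3)) = Add(29568, Mul(Add(4, -11), 3)) = Add(29568, Mul(-7, 3)) = Add(29568, -21) = 29547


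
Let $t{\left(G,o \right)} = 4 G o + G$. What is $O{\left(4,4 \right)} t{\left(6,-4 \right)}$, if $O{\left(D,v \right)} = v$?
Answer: $-360$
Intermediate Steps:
$t{\left(G,o \right)} = G + 4 G o$ ($t{\left(G,o \right)} = 4 G o + G = G + 4 G o$)
$O{\left(4,4 \right)} t{\left(6,-4 \right)} = 4 \cdot 6 \left(1 + 4 \left(-4\right)\right) = 4 \cdot 6 \left(1 - 16\right) = 4 \cdot 6 \left(-15\right) = 4 \left(-90\right) = -360$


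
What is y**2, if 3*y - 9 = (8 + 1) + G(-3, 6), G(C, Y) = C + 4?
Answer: 361/9 ≈ 40.111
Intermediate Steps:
G(C, Y) = 4 + C
y = 19/3 (y = 3 + ((8 + 1) + (4 - 3))/3 = 3 + (9 + 1)/3 = 3 + (1/3)*10 = 3 + 10/3 = 19/3 ≈ 6.3333)
y**2 = (19/3)**2 = 361/9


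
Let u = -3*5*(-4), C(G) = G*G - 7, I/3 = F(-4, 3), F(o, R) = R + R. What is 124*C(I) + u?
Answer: 39368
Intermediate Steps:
F(o, R) = 2*R
I = 18 (I = 3*(2*3) = 3*6 = 18)
C(G) = -7 + G² (C(G) = G² - 7 = -7 + G²)
u = 60 (u = -15*(-4) = 60)
124*C(I) + u = 124*(-7 + 18²) + 60 = 124*(-7 + 324) + 60 = 124*317 + 60 = 39308 + 60 = 39368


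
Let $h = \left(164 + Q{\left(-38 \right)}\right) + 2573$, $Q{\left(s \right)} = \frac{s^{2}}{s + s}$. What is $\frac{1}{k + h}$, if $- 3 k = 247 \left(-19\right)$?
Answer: $\frac{3}{12847} \approx 0.00023352$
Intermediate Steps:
$Q{\left(s \right)} = \frac{s}{2}$ ($Q{\left(s \right)} = \frac{s^{2}}{2 s} = \frac{1}{2 s} s^{2} = \frac{s}{2}$)
$k = \frac{4693}{3}$ ($k = - \frac{247 \left(-19\right)}{3} = \left(- \frac{1}{3}\right) \left(-4693\right) = \frac{4693}{3} \approx 1564.3$)
$h = 2718$ ($h = \left(164 + \frac{1}{2} \left(-38\right)\right) + 2573 = \left(164 - 19\right) + 2573 = 145 + 2573 = 2718$)
$\frac{1}{k + h} = \frac{1}{\frac{4693}{3} + 2718} = \frac{1}{\frac{12847}{3}} = \frac{3}{12847}$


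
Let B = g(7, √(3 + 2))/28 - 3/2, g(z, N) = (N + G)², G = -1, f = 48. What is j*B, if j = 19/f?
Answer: -57/112 - 19*√5/672 ≈ -0.57215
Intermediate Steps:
g(z, N) = (-1 + N)² (g(z, N) = (N - 1)² = (-1 + N)²)
j = 19/48 ≈ 0.39583
B = -3/2 + (-1 + √5)²/28 (B = (-1 + √(3 + 2))²/28 - 3/2 = (-1 + √5)²*(1/28) - 3*½ = (-1 + √5)²/28 - 3/2 = -3/2 + (-1 + √5)²/28 ≈ -1.4454)
j*B = 19*(-9/7 - √5/14)/48 = -57/112 - 19*√5/672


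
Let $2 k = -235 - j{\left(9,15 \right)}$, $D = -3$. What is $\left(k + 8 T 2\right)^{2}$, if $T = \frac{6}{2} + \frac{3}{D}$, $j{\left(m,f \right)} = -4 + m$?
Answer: $7744$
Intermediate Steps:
$T = 2$ ($T = \frac{6}{2} + \frac{3}{-3} = 6 \cdot \frac{1}{2} + 3 \left(- \frac{1}{3}\right) = 3 - 1 = 2$)
$k = -120$ ($k = \frac{-235 - \left(-4 + 9\right)}{2} = \frac{-235 - 5}{2} = \frac{1}{2} \left(-240\right) = -120$)
$\left(k + 8 T 2\right)^{2} = \left(-120 + 8 \cdot 2 \cdot 2\right)^{2} = \left(-120 + 16 \cdot 2\right)^{2} = \left(-120 + 32\right)^{2} = \left(-88\right)^{2} = 7744$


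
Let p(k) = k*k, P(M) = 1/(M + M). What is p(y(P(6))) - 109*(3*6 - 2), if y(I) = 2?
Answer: -1740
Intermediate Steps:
P(M) = 1/(2*M)
p(k) = k²
p(y(P(6))) - 109*(3*6 - 2) = 2² - 109*(3*6 - 2) = 4 - 109*(18 - 2) = 4 - 109*16 = 4 - 1744 = -1740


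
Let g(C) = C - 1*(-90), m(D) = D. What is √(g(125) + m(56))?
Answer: √271 ≈ 16.462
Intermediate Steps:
g(C) = 90 + C (g(C) = C + 90 = 90 + C)
√(g(125) + m(56)) = √((90 + 125) + 56) = √(215 + 56) = √271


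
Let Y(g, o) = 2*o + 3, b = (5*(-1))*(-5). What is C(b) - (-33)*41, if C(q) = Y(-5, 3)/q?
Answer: 33834/25 ≈ 1353.4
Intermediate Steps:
b = 25 (b = -5*(-5) = 25)
Y(g, o) = 3 + 2*o
C(q) = 9/q (C(q) = (3 + 2*3)/q = (3 + 6)/q = 9/q)
C(b) - (-33)*41 = 9/25 - (-33)*41 = 9*(1/25) - 1*(-1353) = 9/25 + 1353 = 33834/25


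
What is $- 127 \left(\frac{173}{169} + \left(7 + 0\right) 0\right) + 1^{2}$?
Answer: $- \frac{21802}{169} \approx -129.01$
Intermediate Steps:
$- 127 \left(\frac{173}{169} + \left(7 + 0\right) 0\right) + 1^{2} = - 127 \left(173 \cdot \frac{1}{169} + 7 \cdot 0\right) + 1 = - 127 \left(\frac{173}{169} + 0\right) + 1 = \left(-127\right) \frac{173}{169} + 1 = - \frac{21971}{169} + 1 = - \frac{21802}{169}$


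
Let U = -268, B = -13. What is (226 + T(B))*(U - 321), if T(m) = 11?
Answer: -139593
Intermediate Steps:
(226 + T(B))*(U - 321) = (226 + 11)*(-268 - 321) = 237*(-589) = -139593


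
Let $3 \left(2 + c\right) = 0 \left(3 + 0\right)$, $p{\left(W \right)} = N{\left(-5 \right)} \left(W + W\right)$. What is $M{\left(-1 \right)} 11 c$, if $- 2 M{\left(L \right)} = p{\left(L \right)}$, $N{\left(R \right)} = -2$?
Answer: $44$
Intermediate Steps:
$p{\left(W \right)} = - 4 W$ ($p{\left(W \right)} = - 2 \left(W + W\right) = - 2 \cdot 2 W = - 4 W$)
$M{\left(L \right)} = 2 L$ ($M{\left(L \right)} = - \frac{\left(-4\right) L}{2} = 2 L$)
$c = -2$ ($c = -2 + \frac{0 \left(3 + 0\right)}{3} = -2 + \frac{0 \cdot 3}{3} = -2 + \frac{1}{3} \cdot 0 = -2 + 0 = -2$)
$M{\left(-1 \right)} 11 c = 2 \left(-1\right) 11 \left(-2\right) = \left(-2\right) 11 \left(-2\right) = \left(-22\right) \left(-2\right) = 44$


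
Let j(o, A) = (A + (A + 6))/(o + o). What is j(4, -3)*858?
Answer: 0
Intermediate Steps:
j(o, A) = (6 + 2*A)/(2*o) (j(o, A) = (A + (6 + A))/((2*o)) = (6 + 2*A)*(1/(2*o)) = (6 + 2*A)/(2*o))
j(4, -3)*858 = ((3 - 3)/4)*858 = ((¼)*0)*858 = 0*858 = 0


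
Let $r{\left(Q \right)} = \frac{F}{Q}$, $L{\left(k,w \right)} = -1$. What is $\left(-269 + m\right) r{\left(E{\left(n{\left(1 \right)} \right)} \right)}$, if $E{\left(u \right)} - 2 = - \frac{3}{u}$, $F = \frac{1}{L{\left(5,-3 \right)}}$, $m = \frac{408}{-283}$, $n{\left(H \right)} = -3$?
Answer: $\frac{76535}{849} \approx 90.147$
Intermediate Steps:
$m = - \frac{408}{283}$ ($m = 408 \left(- \frac{1}{283}\right) = - \frac{408}{283} \approx -1.4417$)
$F = -1$ ($F = \frac{1}{-1} = -1$)
$E{\left(u \right)} = 2 - \frac{3}{u}$
$r{\left(Q \right)} = - \frac{1}{Q}$
$\left(-269 + m\right) r{\left(E{\left(n{\left(1 \right)} \right)} \right)} = \left(-269 - \frac{408}{283}\right) \left(- \frac{1}{2 - \frac{3}{-3}}\right) = - \frac{76535 \left(- \frac{1}{2 - -1}\right)}{283} = - \frac{76535 \left(- \frac{1}{2 + 1}\right)}{283} = - \frac{76535 \left(- \frac{1}{3}\right)}{283} = - \frac{76535 \left(\left(-1\right) \frac{1}{3}\right)}{283} = \left(- \frac{76535}{283}\right) \left(- \frac{1}{3}\right) = \frac{76535}{849}$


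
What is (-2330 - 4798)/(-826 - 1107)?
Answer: 7128/1933 ≈ 3.6875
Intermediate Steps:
(-2330 - 4798)/(-826 - 1107) = -7128/(-1933) = -7128*(-1/1933) = 7128/1933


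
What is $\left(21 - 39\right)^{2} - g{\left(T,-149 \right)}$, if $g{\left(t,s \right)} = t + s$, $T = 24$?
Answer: $449$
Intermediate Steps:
$g{\left(t,s \right)} = s + t$
$\left(21 - 39\right)^{2} - g{\left(T,-149 \right)} = \left(21 - 39\right)^{2} - \left(-149 + 24\right) = \left(-18\right)^{2} - -125 = 324 + 125 = 449$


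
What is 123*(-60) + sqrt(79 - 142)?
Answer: -7380 + 3*I*sqrt(7) ≈ -7380.0 + 7.9373*I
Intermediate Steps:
123*(-60) + sqrt(79 - 142) = -7380 + sqrt(-63) = -7380 + 3*I*sqrt(7)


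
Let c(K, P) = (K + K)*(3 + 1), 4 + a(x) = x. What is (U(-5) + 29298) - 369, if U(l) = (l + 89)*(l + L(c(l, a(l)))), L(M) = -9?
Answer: 27753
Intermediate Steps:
a(x) = -4 + x
c(K, P) = 8*K (c(K, P) = (2*K)*4 = 8*K)
U(l) = (-9 + l)*(89 + l) (U(l) = (l + 89)*(l - 9) = (89 + l)*(-9 + l) = (-9 + l)*(89 + l))
(U(-5) + 29298) - 369 = ((-801 + (-5)² + 80*(-5)) + 29298) - 369 = ((-801 + 25 - 400) + 29298) - 369 = (-1176 + 29298) - 369 = 28122 - 369 = 27753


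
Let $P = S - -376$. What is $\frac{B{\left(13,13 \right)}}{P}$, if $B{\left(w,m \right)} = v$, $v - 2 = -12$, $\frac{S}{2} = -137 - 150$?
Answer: $\frac{5}{99} \approx 0.050505$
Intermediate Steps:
$S = -574$ ($S = 2 \left(-137 - 150\right) = 2 \left(-287\right) = -574$)
$v = -10$ ($v = 2 - 12 = -10$)
$B{\left(w,m \right)} = -10$
$P = -198$ ($P = -574 - -376 = -574 + 376 = -198$)
$\frac{B{\left(13,13 \right)}}{P} = - \frac{10}{-198} = \left(-10\right) \left(- \frac{1}{198}\right) = \frac{5}{99}$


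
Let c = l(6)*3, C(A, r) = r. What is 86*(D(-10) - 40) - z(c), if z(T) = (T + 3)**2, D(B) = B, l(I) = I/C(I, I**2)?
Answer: -17249/4 ≈ -4312.3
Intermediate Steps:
l(I) = 1/I (l(I) = I/(I**2) = I/I**2 = 1/I)
c = 1/2 (c = 3/6 = (1/6)*3 = 1/2 ≈ 0.50000)
z(T) = (3 + T)**2
86*(D(-10) - 40) - z(c) = 86*(-10 - 40) - (3 + 1/2)**2 = 86*(-50) - (7/2)**2 = -4300 - 1*49/4 = -4300 - 49/4 = -17249/4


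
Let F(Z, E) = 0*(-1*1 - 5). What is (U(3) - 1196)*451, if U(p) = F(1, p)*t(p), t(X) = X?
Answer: -539396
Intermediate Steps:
F(Z, E) = 0 (F(Z, E) = 0*(-1 - 5) = 0*(-6) = 0)
U(p) = 0 (U(p) = 0*p = 0)
(U(3) - 1196)*451 = (0 - 1196)*451 = -1196*451 = -539396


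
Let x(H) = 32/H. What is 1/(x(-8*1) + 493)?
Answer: 1/489 ≈ 0.0020450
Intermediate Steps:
1/(x(-8*1) + 493) = 1/(32/((-8*1)) + 493) = 1/(32/(-8) + 493) = 1/(32*(-⅛) + 493) = 1/(-4 + 493) = 1/489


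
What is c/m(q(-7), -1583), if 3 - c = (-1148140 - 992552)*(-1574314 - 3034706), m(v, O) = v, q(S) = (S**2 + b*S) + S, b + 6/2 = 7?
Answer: -1409498891691/2 ≈ -7.0475e+11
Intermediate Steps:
b = 4 (b = -3 + 7 = 4)
q(S) = S**2 + 5*S (q(S) = (S**2 + 4*S) + S = S**2 + 5*S)
c = -9866492241837 (c = 3 - (-1148140 - 992552)*(-1574314 - 3034706) = 3 - (-2140692)*(-4609020) = 3 - 1*9866492241840 = 3 - 9866492241840 = -9866492241837)
c/m(q(-7), -1583) = -9866492241837*(-1/(7*(5 - 7))) = -9866492241837/((-7*(-2))) = -9866492241837/14 = -9866492241837*1/14 = -1409498891691/2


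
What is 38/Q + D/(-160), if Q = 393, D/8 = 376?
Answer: -36752/1965 ≈ -18.703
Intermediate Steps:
D = 3008 (D = 8*376 = 3008)
38/Q + D/(-160) = 38/393 + 3008/(-160) = 38*(1/393) + 3008*(-1/160) = 38/393 - 94/5 = -36752/1965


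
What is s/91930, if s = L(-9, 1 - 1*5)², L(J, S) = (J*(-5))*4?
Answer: 3240/9193 ≈ 0.35244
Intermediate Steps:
L(J, S) = -20*J (L(J, S) = -5*J*4 = -20*J)
s = 32400 (s = (-20*(-9))² = 180² = 32400)
s/91930 = 32400/91930 = 32400*(1/91930) = 3240/9193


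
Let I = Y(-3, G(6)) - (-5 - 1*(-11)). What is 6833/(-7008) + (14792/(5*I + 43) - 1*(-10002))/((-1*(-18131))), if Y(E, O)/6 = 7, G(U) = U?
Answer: -11892646525/28334836704 ≈ -0.41972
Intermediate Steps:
Y(E, O) = 42 (Y(E, O) = 6*7 = 42)
I = 36 (I = 42 - (-5 - 1*(-11)) = 42 - (-5 + 11) = 42 - 1*6 = 42 - 6 = 36)
6833/(-7008) + (14792/(5*I + 43) - 1*(-10002))/((-1*(-18131))) = 6833/(-7008) + (14792/(5*36 + 43) - 1*(-10002))/((-1*(-18131))) = 6833*(-1/7008) + (14792/(180 + 43) + 10002)/18131 = -6833/7008 + (14792/223 + 10002)*(1/18131) = -6833/7008 + (2245238/223)*(1/18131) = -6833/7008 + 2245238/4043213 = -11892646525/28334836704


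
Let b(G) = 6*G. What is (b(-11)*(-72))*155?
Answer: 736560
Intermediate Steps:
(b(-11)*(-72))*155 = ((6*(-11))*(-72))*155 = -66*(-72)*155 = 4752*155 = 736560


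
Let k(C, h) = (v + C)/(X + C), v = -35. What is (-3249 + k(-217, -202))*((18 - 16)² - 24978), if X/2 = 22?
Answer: 14031017550/173 ≈ 8.1104e+7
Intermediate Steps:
X = 44 (X = 2*22 = 44)
k(C, h) = (-35 + C)/(44 + C)
(-3249 + k(-217, -202))*((18 - 16)² - 24978) = (-3249 + (-35 - 217)/(44 - 217))*((18 - 16)² - 24978) = (-3249 - 252/(-173))*(2² - 24978) = (-3249 - 1/173*(-252))*(4 - 24978) = (-3249 + 252/173)*(-24974) = -561825/173*(-24974) = 14031017550/173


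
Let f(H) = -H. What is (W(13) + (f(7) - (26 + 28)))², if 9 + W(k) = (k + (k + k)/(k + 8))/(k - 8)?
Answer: 49716601/11025 ≈ 4509.4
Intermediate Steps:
W(k) = -9 + (k + 2*k/(8 + k))/(-8 + k) (W(k) = -9 + (k + (k + k)/(k + 8))/(k - 8) = -9 + (k + (2*k)/(8 + k))/(-8 + k) = -9 + (k + 2*k/(8 + k))/(-8 + k))
(W(13) + (f(7) - (26 + 28)))² = (2*(288 - 4*13² + 5*13)/(-64 + 13²) + (-1*7 - (26 + 28)))² = (2*(288 - 4*169 + 65)/(-64 + 169) + (-7 - 1*54))² = (2*(288 - 676 + 65)/105 + (-7 - 54))² = (2*(1/105)*(-323) - 61)² = (-646/105 - 61)² = (-7051/105)² = 49716601/11025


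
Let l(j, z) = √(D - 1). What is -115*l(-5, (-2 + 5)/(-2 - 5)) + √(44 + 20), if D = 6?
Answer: 8 - 115*√5 ≈ -249.15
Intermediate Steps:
l(j, z) = √5 (l(j, z) = √(6 - 1) = √5)
-115*l(-5, (-2 + 5)/(-2 - 5)) + √(44 + 20) = -115*√5 + √(44 + 20) = -115*√5 + √64 = -115*√5 + 8 = 8 - 115*√5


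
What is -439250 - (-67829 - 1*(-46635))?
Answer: -418056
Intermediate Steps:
-439250 - (-67829 - 1*(-46635)) = -439250 - (-67829 + 46635) = -439250 - 1*(-21194) = -439250 + 21194 = -418056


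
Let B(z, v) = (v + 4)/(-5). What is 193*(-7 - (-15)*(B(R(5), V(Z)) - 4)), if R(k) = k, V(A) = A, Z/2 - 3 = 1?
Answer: -19879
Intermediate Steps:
Z = 8 (Z = 6 + 2*1 = 6 + 2 = 8)
B(z, v) = -4/5 - v/5 (B(z, v) = (4 + v)*(-1/5) = -4/5 - v/5)
193*(-7 - (-15)*(B(R(5), V(Z)) - 4)) = 193*(-7 - (-15)*((-4/5 - 1/5*8) - 4)) = 193*(-7 - (-15)*((-4/5 - 8/5) - 4)) = 193*(-7 - (-15)*(-12/5 - 4)) = 193*(-7 - (-15)*(-32)/5) = 193*(-7 - 3*32) = 193*(-7 - 96) = 193*(-103) = -19879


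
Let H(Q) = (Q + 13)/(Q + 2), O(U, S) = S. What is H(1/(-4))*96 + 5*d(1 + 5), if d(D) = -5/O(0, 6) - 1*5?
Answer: 28151/42 ≈ 670.26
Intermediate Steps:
d(D) = -35/6 (d(D) = -5/6 - 1*5 = -5*1/6 - 5 = -5/6 - 5 = -35/6)
H(Q) = (13 + Q)/(2 + Q)
H(1/(-4))*96 + 5*d(1 + 5) = ((13 + 1/(-4))/(2 + 1/(-4)))*96 + 5*(-35/6) = ((13 - 1/4)/(2 - 1/4))*96 - 175/6 = ((51/4)/(7/4))*96 - 175/6 = ((4/7)*(51/4))*96 - 175/6 = (51/7)*96 - 175/6 = 4896/7 - 175/6 = 28151/42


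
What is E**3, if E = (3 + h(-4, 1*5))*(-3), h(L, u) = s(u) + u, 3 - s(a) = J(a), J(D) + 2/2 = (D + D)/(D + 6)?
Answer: -49027896/1331 ≈ -36835.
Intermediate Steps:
J(D) = -1 + 2*D/(6 + D) (J(D) = -1 + (D + D)/(D + 6) = -1 + (2*D)/(6 + D) = -1 + 2*D/(6 + D))
s(a) = 3 - (-6 + a)/(6 + a)
h(L, u) = u + 2*(12 + u)/(6 + u) (h(L, u) = 2*(12 + u)/(6 + u) + u = u + 2*(12 + u)/(6 + u))
E = -366/11 (E = (3 + (24 + (1*5)**2 + 8*(1*5))/(6 + 1*5))*(-3) = (3 + (24 + 5**2 + 8*5)/(6 + 5))*(-3) = (3 + (24 + 25 + 40)/11)*(-3) = (3 + (1/11)*89)*(-3) = (3 + 89/11)*(-3) = (122/11)*(-3) = -366/11 ≈ -33.273)
E**3 = (-366/11)**3 = -49027896/1331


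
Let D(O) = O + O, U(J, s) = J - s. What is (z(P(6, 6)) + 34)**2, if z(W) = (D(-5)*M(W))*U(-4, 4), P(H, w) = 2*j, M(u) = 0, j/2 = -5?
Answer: 1156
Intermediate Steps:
j = -10 (j = 2*(-5) = -10)
D(O) = 2*O
P(H, w) = -20 (P(H, w) = 2*(-10) = -20)
z(W) = 0 (z(W) = ((2*(-5))*0)*(-4 - 1*4) = (-10*0)*(-4 - 4) = 0*(-8) = 0)
(z(P(6, 6)) + 34)**2 = (0 + 34)**2 = 34**2 = 1156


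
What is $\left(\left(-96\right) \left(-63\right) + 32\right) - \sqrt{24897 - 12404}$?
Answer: $6080 - 31 \sqrt{13} \approx 5968.2$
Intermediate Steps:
$\left(\left(-96\right) \left(-63\right) + 32\right) - \sqrt{24897 - 12404} = \left(6048 + 32\right) - \sqrt{12493} = 6080 - 31 \sqrt{13}$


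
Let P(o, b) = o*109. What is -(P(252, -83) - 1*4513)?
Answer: -22955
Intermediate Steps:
P(o, b) = 109*o
-(P(252, -83) - 1*4513) = -(109*252 - 1*4513) = -(27468 - 4513) = -1*22955 = -22955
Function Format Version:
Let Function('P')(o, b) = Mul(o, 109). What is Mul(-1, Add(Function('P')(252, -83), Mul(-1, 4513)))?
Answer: -22955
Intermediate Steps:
Function('P')(o, b) = Mul(109, o)
Mul(-1, Add(Function('P')(252, -83), Mul(-1, 4513))) = Mul(-1, Add(Mul(109, 252), Mul(-1, 4513))) = Mul(-1, Add(27468, -4513)) = Mul(-1, 22955) = -22955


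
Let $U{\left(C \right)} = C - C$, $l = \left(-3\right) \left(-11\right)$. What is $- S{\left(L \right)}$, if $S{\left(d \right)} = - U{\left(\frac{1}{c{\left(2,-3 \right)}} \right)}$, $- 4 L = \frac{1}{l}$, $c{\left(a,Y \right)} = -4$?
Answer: $0$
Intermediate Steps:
$l = 33$
$U{\left(C \right)} = 0$
$L = - \frac{1}{132}$ ($L = - \frac{1}{4 \cdot 33} = \left(- \frac{1}{4}\right) \frac{1}{33} = - \frac{1}{132} \approx -0.0075758$)
$S{\left(d \right)} = 0$ ($S{\left(d \right)} = \left(-1\right) 0 = 0$)
$- S{\left(L \right)} = \left(-1\right) 0 = 0$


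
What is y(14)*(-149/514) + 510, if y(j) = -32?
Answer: 133454/257 ≈ 519.28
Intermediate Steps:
y(14)*(-149/514) + 510 = -(-4768)/514 + 510 = -32*(-149/514) + 510 = 2384/257 + 510 = 133454/257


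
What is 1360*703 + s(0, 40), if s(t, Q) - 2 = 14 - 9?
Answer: 956087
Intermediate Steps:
s(t, Q) = 7 (s(t, Q) = 2 + (14 - 9) = 2 + 5 = 7)
1360*703 + s(0, 40) = 1360*703 + 7 = 956080 + 7 = 956087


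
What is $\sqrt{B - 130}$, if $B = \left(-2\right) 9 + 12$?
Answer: $2 i \sqrt{34} \approx 11.662 i$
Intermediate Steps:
$B = -6$ ($B = -18 + 12 = -6$)
$\sqrt{B - 130} = \sqrt{-6 - 130} = \sqrt{-136} = 2 i \sqrt{34}$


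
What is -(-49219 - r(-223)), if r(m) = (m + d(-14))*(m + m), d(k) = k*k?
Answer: 61261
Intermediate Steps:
d(k) = k²
r(m) = 2*m*(196 + m) (r(m) = (m + (-14)²)*(m + m) = (m + 196)*(2*m) = (196 + m)*(2*m) = 2*m*(196 + m))
-(-49219 - r(-223)) = -(-49219 - 2*(-223)*(196 - 223)) = -(-49219 - 2*(-223)*(-27)) = -(-49219 - 1*12042) = -(-49219 - 12042) = -1*(-61261) = 61261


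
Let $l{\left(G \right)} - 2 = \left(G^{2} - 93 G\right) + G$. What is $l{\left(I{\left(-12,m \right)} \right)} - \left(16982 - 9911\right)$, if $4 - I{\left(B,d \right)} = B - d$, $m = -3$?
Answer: $-8096$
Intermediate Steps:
$I{\left(B,d \right)} = 4 + d - B$ ($I{\left(B,d \right)} = 4 - \left(B - d\right) = 4 + d - B$)
$l{\left(G \right)} = 2 + G^{2} - 92 G$ ($l{\left(G \right)} = 2 + \left(\left(G^{2} - 93 G\right) + G\right) = 2 + \left(G^{2} - 92 G\right) = 2 + G^{2} - 92 G$)
$l{\left(I{\left(-12,m \right)} \right)} - \left(16982 - 9911\right) = \left(2 + \left(4 - 3 - -12\right)^{2} - 92 \left(4 - 3 - -12\right)\right) - \left(16982 - 9911\right) = \left(2 + \left(4 - 3 + 12\right)^{2} - 92 \left(4 - 3 + 12\right)\right) - \left(16982 - 9911\right) = \left(2 + 13^{2} - 1196\right) - 7071 = \left(2 + 169 - 1196\right) - 7071 = -1025 - 7071 = -8096$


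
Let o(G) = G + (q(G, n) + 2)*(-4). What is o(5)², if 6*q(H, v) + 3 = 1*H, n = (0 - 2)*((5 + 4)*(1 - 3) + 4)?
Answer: 169/9 ≈ 18.778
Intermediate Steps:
n = 28 (n = -2*(9*(-2) + 4) = -2*(-18 + 4) = -2*(-14) = 28)
q(H, v) = -½ + H/6 (q(H, v) = -½ + (1*H)/6 = -½ + H/6)
o(G) = -6 + G/3 (o(G) = G + ((-½ + G/6) + 2)*(-4) = G + (3/2 + G/6)*(-4) = G + (-6 - 2*G/3) = -6 + G/3)
o(5)² = (-6 + (⅓)*5)² = (-6 + 5/3)² = (-13/3)² = 169/9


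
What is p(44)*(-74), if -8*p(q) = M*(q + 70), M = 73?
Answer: 153957/2 ≈ 76979.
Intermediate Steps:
p(q) = -2555/4 - 73*q/8 (p(q) = -73*(q + 70)/8 = -73*(70 + q)/8 = -(5110 + 73*q)/8 = -2555/4 - 73*q/8)
p(44)*(-74) = (-2555/4 - 73/8*44)*(-74) = (-2555/4 - 803/2)*(-74) = -4161/4*(-74) = 153957/2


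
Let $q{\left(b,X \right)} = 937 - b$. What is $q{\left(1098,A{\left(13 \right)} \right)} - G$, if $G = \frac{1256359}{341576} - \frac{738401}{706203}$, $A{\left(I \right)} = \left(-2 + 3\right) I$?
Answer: $- \frac{39471765779309}{241221995928} \approx -163.63$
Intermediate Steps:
$A{\left(I \right)} = I$ ($A{\left(I \right)} = 1 I = I$)
$G = \frac{635024434901}{241221995928}$ ($G = 1256359 \cdot \frac{1}{341576} - \frac{738401}{706203} = \frac{1256359}{341576} - \frac{738401}{706203} = \frac{635024434901}{241221995928} \approx 2.6325$)
$q{\left(1098,A{\left(13 \right)} \right)} - G = \left(937 - 1098\right) - \frac{635024434901}{241221995928} = -161 - \frac{635024434901}{241221995928} = - \frac{39471765779309}{241221995928}$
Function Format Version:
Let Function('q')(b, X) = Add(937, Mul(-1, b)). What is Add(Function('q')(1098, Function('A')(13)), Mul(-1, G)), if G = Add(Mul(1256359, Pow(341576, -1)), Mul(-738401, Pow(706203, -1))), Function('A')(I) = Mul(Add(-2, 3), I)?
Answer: Rational(-39471765779309, 241221995928) ≈ -163.63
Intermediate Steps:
Function('A')(I) = I (Function('A')(I) = Mul(1, I) = I)
G = Rational(635024434901, 241221995928) (G = Add(Mul(1256359, Rational(1, 341576)), Mul(-738401, Rational(1, 706203))) = Add(Rational(1256359, 341576), Rational(-738401, 706203)) = Rational(635024434901, 241221995928) ≈ 2.6325)
Add(Function('q')(1098, Function('A')(13)), Mul(-1, G)) = Add(Add(937, Mul(-1, 1098)), Mul(-1, Rational(635024434901, 241221995928))) = Add(Add(937, -1098), Rational(-635024434901, 241221995928)) = Add(-161, Rational(-635024434901, 241221995928)) = Rational(-39471765779309, 241221995928)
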